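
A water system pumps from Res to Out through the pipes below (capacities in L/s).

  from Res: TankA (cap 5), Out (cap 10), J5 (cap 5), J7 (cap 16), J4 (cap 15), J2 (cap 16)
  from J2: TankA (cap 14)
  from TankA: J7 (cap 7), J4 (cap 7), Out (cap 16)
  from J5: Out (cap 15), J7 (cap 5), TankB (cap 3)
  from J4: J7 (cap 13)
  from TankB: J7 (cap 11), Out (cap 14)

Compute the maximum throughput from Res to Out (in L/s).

31

Augment Res→Out: bottleneck 10, flow now 10.
Augment Res→TankA→Out: bottleneck 5, flow now 15.
Augment Res→J5→Out: bottleneck 5, flow now 20.
Augment Res→J2→TankA→Out: bottleneck 11, flow now 31.
No augmenting path remains; maximum flow = 31.
In the residual graph, reachable from Res: {Res, J2, TankA, J4, J7}.
Min-cut edges: Res→J5 (5), Res→Out (10), TankA→Out (16); capacity 5 + 10 + 16 = 31.
This cut is saturated, so no flow can exceed 31.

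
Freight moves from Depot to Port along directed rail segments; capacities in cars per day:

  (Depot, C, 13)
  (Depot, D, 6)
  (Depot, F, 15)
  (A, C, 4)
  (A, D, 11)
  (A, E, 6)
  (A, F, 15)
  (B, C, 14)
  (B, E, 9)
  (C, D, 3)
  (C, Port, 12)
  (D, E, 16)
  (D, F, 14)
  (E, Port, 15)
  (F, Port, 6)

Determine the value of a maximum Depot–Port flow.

25

Augment Depot→C→Port: bottleneck 12, flow now 12.
Augment Depot→F→Port: bottleneck 6, flow now 18.
Augment Depot→D→E→Port: bottleneck 6, flow now 24.
Augment Depot→C→D→E→Port: bottleneck 1, flow now 25.
No augmenting path remains; maximum flow = 25.
In the residual graph, reachable from Depot: {Depot, F}.
Min-cut edges: Depot→C (13), Depot→D (6), F→Port (6); capacity 13 + 6 + 6 = 25.
This cut is saturated, so no flow can exceed 25.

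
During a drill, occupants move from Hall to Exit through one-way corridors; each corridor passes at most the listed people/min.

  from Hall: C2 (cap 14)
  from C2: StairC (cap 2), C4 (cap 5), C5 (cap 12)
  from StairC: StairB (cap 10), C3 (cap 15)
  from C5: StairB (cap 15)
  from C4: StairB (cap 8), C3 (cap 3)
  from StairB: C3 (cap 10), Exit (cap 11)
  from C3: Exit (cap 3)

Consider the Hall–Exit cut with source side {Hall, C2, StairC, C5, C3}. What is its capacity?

Edges leaving {Hall, C2, StairC, C5, C3}: C2→C4 (5), StairC→StairB (10), C5→StairB (15), C3→Exit (3).
Cut capacity = 5 + 10 + 15 + 3 = 33.

33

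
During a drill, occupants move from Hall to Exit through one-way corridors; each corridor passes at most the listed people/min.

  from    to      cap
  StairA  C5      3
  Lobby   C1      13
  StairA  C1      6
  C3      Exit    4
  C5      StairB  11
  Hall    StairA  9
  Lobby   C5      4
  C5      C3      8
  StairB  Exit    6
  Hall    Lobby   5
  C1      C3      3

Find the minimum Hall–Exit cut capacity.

10

Augment Hall→Lobby→C1→C3→Exit: bottleneck 3, flow now 3.
Augment Hall→Lobby→C5→C3→Exit: bottleneck 1, flow now 4.
Augment Hall→Lobby→C5→StairB→Exit: bottleneck 1, flow now 5.
Augment Hall→StairA→C5→StairB→Exit: bottleneck 3, flow now 8.
Augment Hall→StairA→C1→Lobby→C5→StairB→Exit: bottleneck 2, flow now 10. (uses reverse residual edge)
No augmenting path remains; maximum flow = 10.
By max-flow min-cut, the minimum cut capacity equals the max flow.
In the residual graph, reachable from Hall: {Hall, Lobby, StairA, C1}.
Min-cut edges: Lobby→C5 (4), StairA→C5 (3), C1→C3 (3); capacity 4 + 3 + 3 = 10.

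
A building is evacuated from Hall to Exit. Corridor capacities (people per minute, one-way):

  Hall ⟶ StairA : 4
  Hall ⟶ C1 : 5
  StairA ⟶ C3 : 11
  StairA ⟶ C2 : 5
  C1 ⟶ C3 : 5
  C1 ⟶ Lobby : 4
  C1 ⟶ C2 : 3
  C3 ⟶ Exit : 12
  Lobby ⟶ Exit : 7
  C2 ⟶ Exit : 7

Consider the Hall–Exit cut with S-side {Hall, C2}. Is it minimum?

No — its capacity is 16, but the minimum cut has capacity 9.

Given cut capacity: 4 + 5 + 7 = 16.
Augment Hall→StairA→C3→Exit: bottleneck 4, flow now 4.
Augment Hall→C1→C3→Exit: bottleneck 5, flow now 9.
No augmenting path remains; maximum flow = 9.
In the residual graph, reachable from Hall: {Hall}.
Min-cut edges: Hall→StairA (4), Hall→C1 (5); capacity 4 + 5 = 9.
Cut capacity 16 exceeds the max flow 9, so it is not minimum.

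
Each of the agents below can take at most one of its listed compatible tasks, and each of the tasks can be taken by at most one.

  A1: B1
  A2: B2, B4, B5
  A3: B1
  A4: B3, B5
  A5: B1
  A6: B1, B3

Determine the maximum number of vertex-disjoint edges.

Unit-capacity flow: source→left, listed edges, right→sink; max matching = max flow.
Augmenting path A1→B1 (+1); matched 1.
Augmenting path A2→B2 (+1); matched 2.
Augmenting path A4→B3 (+1); matched 3.
Augmenting path A6→B3→A4→B5 (+1); matched 4.
No augmenting path remains; maximum matching = 4.
König certificate: {A2, A4, A6, B1} is a vertex cover of size 4 (every listed pair touches it), so no matching can be larger.

4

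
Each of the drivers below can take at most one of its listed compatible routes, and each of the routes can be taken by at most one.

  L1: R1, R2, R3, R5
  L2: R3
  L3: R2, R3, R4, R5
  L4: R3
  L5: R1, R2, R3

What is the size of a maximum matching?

Unit-capacity flow: source→left, listed edges, right→sink; max matching = max flow.
Augmenting path L1→R1 (+1); matched 1.
Augmenting path L2→R3 (+1); matched 2.
Augmenting path L3→R2 (+1); matched 3.
Augmenting path L5→R1→L1→R5 (+1); matched 4.
No augmenting path remains; maximum matching = 4.
König certificate: {L1, L3, L5, R3} is a vertex cover of size 4 (every listed pair touches it), so no matching can be larger.

4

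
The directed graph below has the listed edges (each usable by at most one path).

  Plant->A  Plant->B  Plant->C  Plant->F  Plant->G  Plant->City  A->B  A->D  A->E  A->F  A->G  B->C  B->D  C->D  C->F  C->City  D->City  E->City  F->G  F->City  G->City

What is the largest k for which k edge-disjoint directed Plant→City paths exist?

Assign every edge capacity 1; by Menger, the answer equals the max flow.
Augment Plant→City (+1); total 1.
Augment Plant→C→City (+1); total 2.
Augment Plant→F→City (+1); total 3.
Augment Plant→G→City (+1); total 4.
Augment Plant→A→D→City (+1); total 5.
Augment Plant→B→D→A→E→City (+1); total 6. (traverses A→D backwards in the residual graph, cancelling flow on it)
After the cancellation the 6 edge-disjoint paths are: Plant→A→E→City; Plant→B→D→City; Plant→C→City; Plant→F→City; Plant→G→City; Plant→City.
No residual Plant→City path; max flow = 6.
Certifying cut of size 6: {Plant→A, Plant→B, Plant→C, Plant→City, Plant→F, Plant→G}.

6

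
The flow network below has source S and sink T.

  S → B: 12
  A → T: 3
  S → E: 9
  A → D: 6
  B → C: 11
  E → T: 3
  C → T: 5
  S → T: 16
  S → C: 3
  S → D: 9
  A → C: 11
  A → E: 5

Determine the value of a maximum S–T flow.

24

Augment S→T: bottleneck 16, flow now 16.
Augment S→C→T: bottleneck 3, flow now 19.
Augment S→E→T: bottleneck 3, flow now 22.
Augment S→B→C→T: bottleneck 2, flow now 24.
No augmenting path remains; maximum flow = 24.
In the residual graph, reachable from S: {S, B, C, D, E}.
Min-cut edges: S→T (16), C→T (5), E→T (3); capacity 16 + 5 + 3 = 24.
This cut is saturated, so no flow can exceed 24.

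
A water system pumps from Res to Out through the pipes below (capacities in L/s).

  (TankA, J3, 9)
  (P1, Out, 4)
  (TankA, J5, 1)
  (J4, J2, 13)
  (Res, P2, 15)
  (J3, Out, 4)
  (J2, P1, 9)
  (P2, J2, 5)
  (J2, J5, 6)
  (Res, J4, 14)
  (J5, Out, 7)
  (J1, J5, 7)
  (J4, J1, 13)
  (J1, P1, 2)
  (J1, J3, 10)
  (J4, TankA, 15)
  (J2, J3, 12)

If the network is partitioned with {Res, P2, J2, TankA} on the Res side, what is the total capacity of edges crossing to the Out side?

51

Edges leaving {Res, P2, J2, TankA}: Res→J4 (14), J2→P1 (9), J2→J3 (12), J2→J5 (6), TankA→J3 (9), TankA→J5 (1).
Cut capacity = 14 + 9 + 12 + 6 + 9 + 1 = 51.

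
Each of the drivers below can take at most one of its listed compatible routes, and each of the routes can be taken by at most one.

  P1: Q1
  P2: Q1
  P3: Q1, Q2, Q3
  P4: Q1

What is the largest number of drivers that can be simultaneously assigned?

2

Unit-capacity flow: source→left, listed edges, right→sink; max matching = max flow.
Augmenting path P1→Q1 (+1); matched 1.
Augmenting path P3→Q2 (+1); matched 2.
No augmenting path remains; maximum matching = 2.
König certificate: {P3, Q1} is a vertex cover of size 2 (every listed pair touches it), so no matching can be larger.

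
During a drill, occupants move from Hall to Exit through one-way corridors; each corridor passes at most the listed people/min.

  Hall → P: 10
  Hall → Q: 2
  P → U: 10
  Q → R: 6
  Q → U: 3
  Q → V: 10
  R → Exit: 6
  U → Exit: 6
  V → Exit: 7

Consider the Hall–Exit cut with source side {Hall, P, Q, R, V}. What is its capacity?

26

Edges leaving {Hall, P, Q, R, V}: P→U (10), Q→U (3), R→Exit (6), V→Exit (7).
Cut capacity = 10 + 3 + 6 + 7 = 26.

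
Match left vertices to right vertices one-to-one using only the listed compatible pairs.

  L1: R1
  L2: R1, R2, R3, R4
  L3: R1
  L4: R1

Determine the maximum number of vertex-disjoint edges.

Unit-capacity flow: source→left, listed edges, right→sink; max matching = max flow.
Augmenting path L1→R1 (+1); matched 1.
Augmenting path L2→R2 (+1); matched 2.
No augmenting path remains; maximum matching = 2.
König certificate: {L2, R1} is a vertex cover of size 2 (every listed pair touches it), so no matching can be larger.

2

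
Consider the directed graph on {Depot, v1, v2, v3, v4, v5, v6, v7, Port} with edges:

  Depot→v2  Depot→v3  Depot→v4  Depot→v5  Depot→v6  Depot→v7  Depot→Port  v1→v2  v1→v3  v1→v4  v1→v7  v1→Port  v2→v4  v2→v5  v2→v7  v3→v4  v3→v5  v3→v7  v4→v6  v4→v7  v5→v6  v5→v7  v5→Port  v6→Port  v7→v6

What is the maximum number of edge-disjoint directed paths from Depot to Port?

Assign every edge capacity 1; by Menger, the answer equals the max flow.
Path Depot→Port (+1); total 1.
Path Depot→v5→Port (+1); total 2.
Path Depot→v6→Port (+1); total 3.
No residual Depot→Port path; max flow = 3.
Certifying cut of size 3: {Depot→Port, v5→Port, v6→Port}.

3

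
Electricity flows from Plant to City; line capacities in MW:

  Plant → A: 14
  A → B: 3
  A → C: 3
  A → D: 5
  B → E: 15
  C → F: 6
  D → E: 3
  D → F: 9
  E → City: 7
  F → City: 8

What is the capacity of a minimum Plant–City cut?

Augment Plant→A→B→E→City: bottleneck 3, flow now 3.
Augment Plant→A→C→F→City: bottleneck 3, flow now 6.
Augment Plant→A→D→E→City: bottleneck 3, flow now 9.
Augment Plant→A→D→F→City: bottleneck 2, flow now 11.
No augmenting path remains; maximum flow = 11.
By max-flow min-cut, the minimum cut capacity equals the max flow.
In the residual graph, reachable from Plant: {Plant, A}.
Min-cut edges: A→B (3), A→C (3), A→D (5); capacity 3 + 3 + 5 = 11.

11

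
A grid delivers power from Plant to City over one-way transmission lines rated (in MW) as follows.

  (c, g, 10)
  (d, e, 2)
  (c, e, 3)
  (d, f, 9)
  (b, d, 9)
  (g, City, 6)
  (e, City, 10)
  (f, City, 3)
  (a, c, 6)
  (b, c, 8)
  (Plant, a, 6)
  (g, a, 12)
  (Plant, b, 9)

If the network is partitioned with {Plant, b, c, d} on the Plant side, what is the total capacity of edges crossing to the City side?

Edges leaving {Plant, b, c, d}: Plant→a (6), c→e (3), c→g (10), d→e (2), d→f (9).
Cut capacity = 6 + 3 + 10 + 2 + 9 = 30.

30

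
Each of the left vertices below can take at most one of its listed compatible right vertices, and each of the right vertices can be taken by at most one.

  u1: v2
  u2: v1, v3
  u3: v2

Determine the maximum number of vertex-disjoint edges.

2

Unit-capacity flow: source→left, listed edges, right→sink; max matching = max flow.
Augmenting path u1→v2 (+1); matched 1.
Augmenting path u2→v1 (+1); matched 2.
No augmenting path remains; maximum matching = 2.
König certificate: {u2, v2} is a vertex cover of size 2 (every listed pair touches it), so no matching can be larger.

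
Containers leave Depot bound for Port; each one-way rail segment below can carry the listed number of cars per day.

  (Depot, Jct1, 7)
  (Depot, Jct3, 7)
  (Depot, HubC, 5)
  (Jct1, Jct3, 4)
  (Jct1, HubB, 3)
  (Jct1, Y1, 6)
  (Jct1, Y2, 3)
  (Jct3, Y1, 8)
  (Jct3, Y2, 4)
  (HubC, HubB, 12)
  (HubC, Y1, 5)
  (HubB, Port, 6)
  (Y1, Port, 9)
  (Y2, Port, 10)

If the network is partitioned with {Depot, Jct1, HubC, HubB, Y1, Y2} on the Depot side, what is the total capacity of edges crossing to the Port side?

Edges leaving {Depot, Jct1, HubC, HubB, Y1, Y2}: Depot→Jct3 (7), Jct1→Jct3 (4), HubB→Port (6), Y1→Port (9), Y2→Port (10).
Cut capacity = 7 + 4 + 6 + 9 + 10 = 36.

36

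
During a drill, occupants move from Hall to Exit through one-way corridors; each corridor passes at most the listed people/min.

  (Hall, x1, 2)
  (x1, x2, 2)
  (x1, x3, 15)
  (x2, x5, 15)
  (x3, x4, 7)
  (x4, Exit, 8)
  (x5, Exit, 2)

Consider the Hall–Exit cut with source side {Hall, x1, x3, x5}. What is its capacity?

Edges leaving {Hall, x1, x3, x5}: x1→x2 (2), x3→x4 (7), x5→Exit (2).
Cut capacity = 2 + 7 + 2 = 11.

11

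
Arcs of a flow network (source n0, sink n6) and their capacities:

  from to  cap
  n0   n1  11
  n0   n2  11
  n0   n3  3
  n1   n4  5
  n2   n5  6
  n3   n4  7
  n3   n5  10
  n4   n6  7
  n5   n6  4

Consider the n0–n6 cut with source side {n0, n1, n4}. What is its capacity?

Edges leaving {n0, n1, n4}: n0→n2 (11), n0→n3 (3), n4→n6 (7).
Cut capacity = 11 + 3 + 7 = 21.

21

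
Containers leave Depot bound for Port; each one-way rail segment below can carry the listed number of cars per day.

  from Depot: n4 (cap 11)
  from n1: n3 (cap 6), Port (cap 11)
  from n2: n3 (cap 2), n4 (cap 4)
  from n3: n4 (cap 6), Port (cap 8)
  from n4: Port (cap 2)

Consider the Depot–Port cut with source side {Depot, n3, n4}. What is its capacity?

10

Edges leaving {Depot, n3, n4}: n3→Port (8), n4→Port (2).
Cut capacity = 8 + 2 = 10.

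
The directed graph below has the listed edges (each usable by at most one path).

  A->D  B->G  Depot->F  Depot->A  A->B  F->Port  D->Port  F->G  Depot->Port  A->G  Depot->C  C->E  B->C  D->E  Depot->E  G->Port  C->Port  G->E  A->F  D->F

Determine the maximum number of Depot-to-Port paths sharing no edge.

Assign every edge capacity 1; by Menger, the answer equals the max flow.
Path Depot→Port (+1); total 1.
Path Depot→C→Port (+1); total 2.
Path Depot→F→Port (+1); total 3.
Path Depot→A→D→Port (+1); total 4.
No residual Depot→Port path; max flow = 4.
Certifying cut of size 4: {Depot→A, Depot→C, Depot→F, Depot→Port}.

4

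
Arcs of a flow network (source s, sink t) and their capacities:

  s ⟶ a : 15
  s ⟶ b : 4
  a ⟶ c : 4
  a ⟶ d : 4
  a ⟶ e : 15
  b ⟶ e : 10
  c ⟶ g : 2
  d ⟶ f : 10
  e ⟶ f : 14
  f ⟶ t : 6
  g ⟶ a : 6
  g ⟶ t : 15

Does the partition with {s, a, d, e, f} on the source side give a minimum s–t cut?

Given cut capacity: 4 + 4 + 6 = 14.
Augment s→a→c→g→t: bottleneck 2, flow now 2.
Augment s→a→d→f→t: bottleneck 4, flow now 6.
Augment s→a→e→f→t: bottleneck 2, flow now 8.
No augmenting path remains; maximum flow = 8.
In the residual graph, reachable from s: {s, a, b, c, d, e, f}.
Min-cut edges: c→g (2), f→t (6); capacity 2 + 6 = 8.
Cut capacity 14 exceeds the max flow 8, so it is not minimum.

No — its capacity is 14, but the minimum cut has capacity 8.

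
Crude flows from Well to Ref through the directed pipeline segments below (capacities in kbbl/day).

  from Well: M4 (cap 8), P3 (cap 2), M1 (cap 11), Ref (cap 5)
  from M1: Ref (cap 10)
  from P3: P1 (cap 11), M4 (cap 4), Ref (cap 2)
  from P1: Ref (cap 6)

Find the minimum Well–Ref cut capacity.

17

Augment Well→Ref: bottleneck 5, flow now 5.
Augment Well→M1→Ref: bottleneck 10, flow now 15.
Augment Well→P3→Ref: bottleneck 2, flow now 17.
No augmenting path remains; maximum flow = 17.
By max-flow min-cut, the minimum cut capacity equals the max flow.
In the residual graph, reachable from Well: {Well, M1, M4}.
Min-cut edges: Well→P3 (2), Well→Ref (5), M1→Ref (10); capacity 2 + 5 + 10 = 17.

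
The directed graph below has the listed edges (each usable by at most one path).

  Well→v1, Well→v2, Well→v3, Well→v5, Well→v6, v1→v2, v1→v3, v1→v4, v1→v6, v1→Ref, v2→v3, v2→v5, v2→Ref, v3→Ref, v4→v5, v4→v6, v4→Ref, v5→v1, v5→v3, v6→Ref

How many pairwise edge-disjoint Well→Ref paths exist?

5

Assign every edge capacity 1; by Menger, the answer equals the max flow.
Path Well→v1→Ref (+1); total 1.
Path Well→v2→Ref (+1); total 2.
Path Well→v3→Ref (+1); total 3.
Path Well→v6→Ref (+1); total 4.
Path Well→v5→v1→v4→Ref (+1); total 5.
No residual Well→Ref path; max flow = 5.
Certifying cut of size 5: {Well→v1, Well→v2, Well→v3, Well→v5, Well→v6}.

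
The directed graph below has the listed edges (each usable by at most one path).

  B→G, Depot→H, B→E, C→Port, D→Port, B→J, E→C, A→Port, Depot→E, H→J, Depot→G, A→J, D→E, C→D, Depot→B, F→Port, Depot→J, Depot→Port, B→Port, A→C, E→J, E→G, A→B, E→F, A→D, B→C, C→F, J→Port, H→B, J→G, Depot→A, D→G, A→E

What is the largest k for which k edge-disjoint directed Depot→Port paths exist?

6

Assign every edge capacity 1; by Menger, the answer equals the max flow.
Path Depot→Port (+1); total 1.
Path Depot→A→Port (+1); total 2.
Path Depot→B→Port (+1); total 3.
Path Depot→J→Port (+1); total 4.
Path Depot→E→C→Port (+1); total 5.
Path Depot→H→B→C→D→Port (+1); total 6.
No residual Depot→Port path; max flow = 6.
Certifying cut of size 6: {Depot→A, Depot→B, Depot→E, Depot→H, Depot→J, Depot→Port}.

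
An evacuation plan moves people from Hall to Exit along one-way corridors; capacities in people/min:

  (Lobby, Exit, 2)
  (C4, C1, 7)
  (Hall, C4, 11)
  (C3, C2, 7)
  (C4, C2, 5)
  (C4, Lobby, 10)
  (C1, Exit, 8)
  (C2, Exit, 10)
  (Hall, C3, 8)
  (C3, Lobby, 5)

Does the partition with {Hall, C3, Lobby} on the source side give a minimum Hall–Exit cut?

No — its capacity is 20, but the minimum cut has capacity 19.

Given cut capacity: 11 + 7 + 2 = 20.
Augment Hall→C4→C1→Exit: bottleneck 7, flow now 7.
Augment Hall→C4→Lobby→Exit: bottleneck 2, flow now 9.
Augment Hall→C4→C2→Exit: bottleneck 2, flow now 11.
Augment Hall→C3→C2→Exit: bottleneck 7, flow now 18.
Augment Hall→C3→Lobby→C4→C2→Exit: bottleneck 1, flow now 19. (uses reverse residual edge)
No augmenting path remains; maximum flow = 19.
In the residual graph, reachable from Hall: {Hall}.
Min-cut edges: Hall→C4 (11), Hall→C3 (8); capacity 11 + 8 = 19.
Cut capacity 20 exceeds the max flow 19, so it is not minimum.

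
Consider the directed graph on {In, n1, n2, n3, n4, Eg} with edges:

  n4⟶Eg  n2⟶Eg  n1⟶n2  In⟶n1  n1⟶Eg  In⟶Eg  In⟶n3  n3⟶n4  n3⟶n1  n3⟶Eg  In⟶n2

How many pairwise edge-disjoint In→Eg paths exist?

Assign every edge capacity 1; by Menger, the answer equals the max flow.
Path In→Eg (+1); total 1.
Path In→n1→Eg (+1); total 2.
Path In→n2→Eg (+1); total 3.
Path In→n3→Eg (+1); total 4.
No residual In→Eg path; max flow = 4.
Certifying cut of size 4: {In→Eg, In→n1, In→n2, In→n3}.

4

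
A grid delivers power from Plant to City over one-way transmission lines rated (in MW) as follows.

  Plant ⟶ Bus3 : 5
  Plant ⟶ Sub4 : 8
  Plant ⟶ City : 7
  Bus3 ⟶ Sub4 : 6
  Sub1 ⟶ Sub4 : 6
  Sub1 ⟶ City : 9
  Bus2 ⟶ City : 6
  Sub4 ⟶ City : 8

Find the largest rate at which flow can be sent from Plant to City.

15

Augment Plant→City: bottleneck 7, flow now 7.
Augment Plant→Sub4→City: bottleneck 8, flow now 15.
No augmenting path remains; maximum flow = 15.
In the residual graph, reachable from Plant: {Plant, Bus3, Sub4}.
Min-cut edges: Plant→City (7), Sub4→City (8); capacity 7 + 8 = 15.
This cut is saturated, so no flow can exceed 15.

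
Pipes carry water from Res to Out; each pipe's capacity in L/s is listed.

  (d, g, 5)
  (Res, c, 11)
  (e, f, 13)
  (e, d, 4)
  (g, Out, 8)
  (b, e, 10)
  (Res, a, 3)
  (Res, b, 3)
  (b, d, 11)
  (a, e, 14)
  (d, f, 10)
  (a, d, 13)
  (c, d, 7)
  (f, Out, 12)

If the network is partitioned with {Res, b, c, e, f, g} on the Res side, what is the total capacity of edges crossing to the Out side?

45

Edges leaving {Res, b, c, e, f, g}: Res→a (3), b→d (11), c→d (7), e→d (4), f→Out (12), g→Out (8).
Cut capacity = 3 + 11 + 7 + 4 + 12 + 8 = 45.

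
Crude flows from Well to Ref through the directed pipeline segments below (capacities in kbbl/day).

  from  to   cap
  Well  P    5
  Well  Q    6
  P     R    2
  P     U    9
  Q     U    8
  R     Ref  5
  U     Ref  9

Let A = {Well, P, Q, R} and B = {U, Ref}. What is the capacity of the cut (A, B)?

Edges leaving {Well, P, Q, R}: P→U (9), Q→U (8), R→Ref (5).
Cut capacity = 9 + 8 + 5 = 22.

22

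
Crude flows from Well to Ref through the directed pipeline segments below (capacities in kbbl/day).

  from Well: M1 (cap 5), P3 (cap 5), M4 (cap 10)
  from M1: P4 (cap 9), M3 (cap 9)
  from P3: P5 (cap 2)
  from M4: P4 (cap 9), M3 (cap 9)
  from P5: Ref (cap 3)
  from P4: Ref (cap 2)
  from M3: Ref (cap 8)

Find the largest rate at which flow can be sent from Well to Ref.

Augment Well→M1→P4→Ref: bottleneck 2, flow now 2.
Augment Well→M1→M3→Ref: bottleneck 3, flow now 5.
Augment Well→P3→P5→Ref: bottleneck 2, flow now 7.
Augment Well→M4→M3→Ref: bottleneck 5, flow now 12.
No augmenting path remains; maximum flow = 12.
In the residual graph, reachable from Well: {Well, M1, P3, M4, P4, M3}.
Min-cut edges: P3→P5 (2), P4→Ref (2), M3→Ref (8); capacity 2 + 2 + 8 = 12.
This cut is saturated, so no flow can exceed 12.

12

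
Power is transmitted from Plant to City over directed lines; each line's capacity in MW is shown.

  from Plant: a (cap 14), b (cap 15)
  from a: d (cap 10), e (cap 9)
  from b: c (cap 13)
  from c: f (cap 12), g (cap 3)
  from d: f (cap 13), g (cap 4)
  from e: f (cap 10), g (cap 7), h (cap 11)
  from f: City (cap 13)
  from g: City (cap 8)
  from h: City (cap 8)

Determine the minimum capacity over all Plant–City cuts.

Augment Plant→a→d→f→City: bottleneck 10, flow now 10.
Augment Plant→a→e→f→City: bottleneck 3, flow now 13.
Augment Plant→a→e→g→City: bottleneck 1, flow now 14.
Augment Plant→b→c→g→City: bottleneck 3, flow now 17.
Augment Plant→b→c→f→d→g→City: bottleneck 4, flow now 21. (uses reverse residual edge)
Augment Plant→b→c→f→e→h→City: bottleneck 3, flow now 24. (uses reverse residual edge)
Augment Plant→b→c→f→d→a→e→h→City: bottleneck 3, flow now 27. (uses reverse residual edge)
No augmenting path remains; maximum flow = 27.
By max-flow min-cut, the minimum cut capacity equals the max flow.
In the residual graph, reachable from Plant: {Plant, b}.
Min-cut edges: Plant→a (14), b→c (13); capacity 14 + 13 = 27.

27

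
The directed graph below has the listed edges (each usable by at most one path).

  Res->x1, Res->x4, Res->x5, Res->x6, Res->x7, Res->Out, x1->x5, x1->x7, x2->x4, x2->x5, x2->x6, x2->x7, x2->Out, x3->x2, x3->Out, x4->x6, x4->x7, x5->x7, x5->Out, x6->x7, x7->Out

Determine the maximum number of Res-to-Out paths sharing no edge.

3

Assign every edge capacity 1; by Menger, the answer equals the max flow.
Path Res→Out (+1); total 1.
Path Res→x5→Out (+1); total 2.
Path Res→x7→Out (+1); total 3.
No residual Res→Out path; max flow = 3.
Certifying cut of size 3: {Res→Out, x5→Out, x7→Out}.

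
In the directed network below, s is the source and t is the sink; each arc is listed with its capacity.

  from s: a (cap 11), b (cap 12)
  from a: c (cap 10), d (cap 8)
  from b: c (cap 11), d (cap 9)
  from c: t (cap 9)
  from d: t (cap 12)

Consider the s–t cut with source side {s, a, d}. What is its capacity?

34

Edges leaving {s, a, d}: s→b (12), a→c (10), d→t (12).
Cut capacity = 12 + 10 + 12 = 34.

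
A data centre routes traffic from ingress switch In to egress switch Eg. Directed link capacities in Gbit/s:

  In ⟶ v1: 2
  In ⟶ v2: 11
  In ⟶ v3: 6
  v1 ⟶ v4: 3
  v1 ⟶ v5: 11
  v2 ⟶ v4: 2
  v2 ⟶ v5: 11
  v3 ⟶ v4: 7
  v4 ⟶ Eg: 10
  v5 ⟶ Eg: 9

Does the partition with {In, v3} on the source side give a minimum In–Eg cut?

No — its capacity is 20, but the minimum cut has capacity 19.

Given cut capacity: 2 + 11 + 7 = 20.
Augment In→v1→v4→Eg: bottleneck 2, flow now 2.
Augment In→v2→v4→Eg: bottleneck 2, flow now 4.
Augment In→v2→v5→Eg: bottleneck 9, flow now 13.
Augment In→v3→v4→Eg: bottleneck 6, flow now 19.
No augmenting path remains; maximum flow = 19.
In the residual graph, reachable from In: {In}.
Min-cut edges: In→v1 (2), In→v2 (11), In→v3 (6); capacity 2 + 11 + 6 = 19.
Cut capacity 20 exceeds the max flow 19, so it is not minimum.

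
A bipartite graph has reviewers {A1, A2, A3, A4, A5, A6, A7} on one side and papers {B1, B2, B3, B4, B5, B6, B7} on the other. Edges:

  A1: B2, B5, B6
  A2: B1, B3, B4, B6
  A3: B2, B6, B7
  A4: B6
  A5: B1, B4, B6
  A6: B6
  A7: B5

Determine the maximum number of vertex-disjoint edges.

Unit-capacity flow: source→left, listed edges, right→sink; max matching = max flow.
Augmenting path A1→B2 (+1); matched 1.
Augmenting path A2→B1 (+1); matched 2.
Augmenting path A3→B6 (+1); matched 3.
Augmenting path A5→B4 (+1); matched 4.
Augmenting path A7→B5 (+1); matched 5.
Augmenting path A4→B6→A3→B7 (+1); matched 6.
No augmenting path remains; maximum matching = 6.
König certificate: {A1, A2, A3, A5, A7, B6} is a vertex cover of size 6 (every listed pair touches it), so no matching can be larger.

6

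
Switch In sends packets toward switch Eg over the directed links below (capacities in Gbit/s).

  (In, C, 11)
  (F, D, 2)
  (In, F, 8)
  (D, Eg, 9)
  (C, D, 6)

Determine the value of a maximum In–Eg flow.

8

Augment In→C→D→Eg: bottleneck 6, flow now 6.
Augment In→F→D→Eg: bottleneck 2, flow now 8.
No augmenting path remains; maximum flow = 8.
In the residual graph, reachable from In: {In, C, F}.
Min-cut edges: C→D (6), F→D (2); capacity 6 + 2 = 8.
This cut is saturated, so no flow can exceed 8.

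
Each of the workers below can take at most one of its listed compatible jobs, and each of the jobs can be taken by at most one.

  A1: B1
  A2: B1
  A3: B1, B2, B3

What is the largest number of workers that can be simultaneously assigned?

Unit-capacity flow: source→left, listed edges, right→sink; max matching = max flow.
Augmenting path A1→B1 (+1); matched 1.
Augmenting path A3→B2 (+1); matched 2.
No augmenting path remains; maximum matching = 2.
König certificate: {A3, B1} is a vertex cover of size 2 (every listed pair touches it), so no matching can be larger.

2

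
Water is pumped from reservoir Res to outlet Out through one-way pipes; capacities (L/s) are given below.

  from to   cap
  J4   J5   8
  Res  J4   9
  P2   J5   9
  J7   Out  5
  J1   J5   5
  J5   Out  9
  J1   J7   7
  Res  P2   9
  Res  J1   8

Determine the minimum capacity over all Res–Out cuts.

14

Augment Res→J4→J5→Out: bottleneck 8, flow now 8.
Augment Res→P2→J5→Out: bottleneck 1, flow now 9.
Augment Res→J1→J7→Out: bottleneck 5, flow now 14.
No augmenting path remains; maximum flow = 14.
By max-flow min-cut, the minimum cut capacity equals the max flow.
In the residual graph, reachable from Res: {Res, J4, P2, J1, J7, J5}.
Min-cut edges: J7→Out (5), J5→Out (9); capacity 5 + 9 = 14.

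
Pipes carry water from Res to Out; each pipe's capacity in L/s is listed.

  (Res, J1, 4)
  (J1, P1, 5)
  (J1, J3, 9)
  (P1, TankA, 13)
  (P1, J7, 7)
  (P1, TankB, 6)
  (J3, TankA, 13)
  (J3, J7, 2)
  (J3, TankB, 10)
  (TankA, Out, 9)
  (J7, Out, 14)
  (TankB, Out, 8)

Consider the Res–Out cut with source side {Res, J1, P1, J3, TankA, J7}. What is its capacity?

39

Edges leaving {Res, J1, P1, J3, TankA, J7}: P1→TankB (6), J3→TankB (10), TankA→Out (9), J7→Out (14).
Cut capacity = 6 + 10 + 9 + 14 = 39.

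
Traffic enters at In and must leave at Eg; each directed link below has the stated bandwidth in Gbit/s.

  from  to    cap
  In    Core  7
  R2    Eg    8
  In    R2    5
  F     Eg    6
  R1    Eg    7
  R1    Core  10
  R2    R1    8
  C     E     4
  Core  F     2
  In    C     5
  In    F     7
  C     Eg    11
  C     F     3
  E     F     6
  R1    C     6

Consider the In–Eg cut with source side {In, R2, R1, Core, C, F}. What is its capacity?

Edges leaving {In, R2, R1, Core, C, F}: R2→Eg (8), R1→Eg (7), C→E (4), C→Eg (11), F→Eg (6).
Cut capacity = 8 + 7 + 4 + 11 + 6 = 36.

36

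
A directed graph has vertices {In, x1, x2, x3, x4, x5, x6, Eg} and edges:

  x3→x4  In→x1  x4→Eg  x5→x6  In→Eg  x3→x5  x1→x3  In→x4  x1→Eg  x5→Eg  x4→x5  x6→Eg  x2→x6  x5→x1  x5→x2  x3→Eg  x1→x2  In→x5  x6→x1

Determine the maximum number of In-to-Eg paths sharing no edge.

Assign every edge capacity 1; by Menger, the answer equals the max flow.
Path In→Eg (+1); total 1.
Path In→x1→Eg (+1); total 2.
Path In→x4→Eg (+1); total 3.
Path In→x5→Eg (+1); total 4.
No residual In→Eg path; max flow = 4.
Certifying cut of size 4: {In→Eg, In→x1, In→x4, In→x5}.

4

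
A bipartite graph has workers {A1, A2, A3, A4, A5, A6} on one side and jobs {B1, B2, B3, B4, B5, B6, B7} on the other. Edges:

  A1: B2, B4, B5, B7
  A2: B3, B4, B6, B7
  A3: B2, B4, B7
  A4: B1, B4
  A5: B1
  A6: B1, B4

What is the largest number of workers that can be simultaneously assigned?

5

Unit-capacity flow: source→left, listed edges, right→sink; max matching = max flow.
Augmenting path A1→B2 (+1); matched 1.
Augmenting path A2→B3 (+1); matched 2.
Augmenting path A3→B4 (+1); matched 3.
Augmenting path A4→B1 (+1); matched 4.
Augmenting path A6→B4→A3→B7 (+1); matched 5.
No augmenting path remains; maximum matching = 5.
König certificate: {A1, A2, A3, B1, B4} is a vertex cover of size 5 (every listed pair touches it), so no matching can be larger.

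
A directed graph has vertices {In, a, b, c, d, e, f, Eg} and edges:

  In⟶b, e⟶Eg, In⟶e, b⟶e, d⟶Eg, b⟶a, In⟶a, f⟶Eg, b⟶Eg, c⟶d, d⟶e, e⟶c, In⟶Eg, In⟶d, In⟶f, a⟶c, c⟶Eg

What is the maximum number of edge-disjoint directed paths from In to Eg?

6

Assign every edge capacity 1; by Menger, the answer equals the max flow.
Path In→Eg (+1); total 1.
Path In→b→Eg (+1); total 2.
Path In→d→Eg (+1); total 3.
Path In→e→Eg (+1); total 4.
Path In→f→Eg (+1); total 5.
Path In→a→c→Eg (+1); total 6.
No residual In→Eg path; max flow = 6.
Certifying cut of size 6: {In→Eg, In→a, In→b, In→d, In→e, In→f}.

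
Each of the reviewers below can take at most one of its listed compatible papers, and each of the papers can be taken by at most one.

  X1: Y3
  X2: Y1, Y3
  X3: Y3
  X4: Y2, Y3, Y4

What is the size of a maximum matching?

3

Unit-capacity flow: source→left, listed edges, right→sink; max matching = max flow.
Augmenting path X1→Y3 (+1); matched 1.
Augmenting path X2→Y1 (+1); matched 2.
Augmenting path X4→Y2 (+1); matched 3.
No augmenting path remains; maximum matching = 3.
König certificate: {X2, X4, Y3} is a vertex cover of size 3 (every listed pair touches it), so no matching can be larger.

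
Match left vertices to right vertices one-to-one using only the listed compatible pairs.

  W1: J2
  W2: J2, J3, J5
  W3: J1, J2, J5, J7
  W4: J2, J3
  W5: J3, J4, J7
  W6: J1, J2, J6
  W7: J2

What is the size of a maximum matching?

6

Unit-capacity flow: source→left, listed edges, right→sink; max matching = max flow.
Augmenting path W1→J2 (+1); matched 1.
Augmenting path W2→J3 (+1); matched 2.
Augmenting path W3→J1 (+1); matched 3.
Augmenting path W5→J4 (+1); matched 4.
Augmenting path W6→J6 (+1); matched 5.
Augmenting path W4→J3→W2→J5 (+1); matched 6.
No augmenting path remains; maximum matching = 6.
König certificate: {W2, W3, W4, W5, W6, J2} is a vertex cover of size 6 (every listed pair touches it), so no matching can be larger.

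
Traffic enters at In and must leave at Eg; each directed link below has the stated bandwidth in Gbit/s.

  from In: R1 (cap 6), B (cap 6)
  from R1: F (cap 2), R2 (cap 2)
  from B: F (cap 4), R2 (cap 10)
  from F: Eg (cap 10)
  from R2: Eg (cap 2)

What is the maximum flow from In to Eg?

8

Augment In→R1→F→Eg: bottleneck 2, flow now 2.
Augment In→R1→R2→Eg: bottleneck 2, flow now 4.
Augment In→B→F→Eg: bottleneck 4, flow now 8.
No augmenting path remains; maximum flow = 8.
In the residual graph, reachable from In: {In, R1, B, R2}.
Min-cut edges: R1→F (2), B→F (4), R2→Eg (2); capacity 2 + 4 + 2 = 8.
This cut is saturated, so no flow can exceed 8.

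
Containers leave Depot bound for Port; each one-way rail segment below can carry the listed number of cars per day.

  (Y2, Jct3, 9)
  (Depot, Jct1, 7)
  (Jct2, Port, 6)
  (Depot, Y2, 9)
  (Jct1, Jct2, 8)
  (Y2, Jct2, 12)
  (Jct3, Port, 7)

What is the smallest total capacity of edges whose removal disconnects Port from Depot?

13

Augment Depot→Y2→Jct3→Port: bottleneck 7, flow now 7.
Augment Depot→Y2→Jct2→Port: bottleneck 2, flow now 9.
Augment Depot→Jct1→Jct2→Port: bottleneck 4, flow now 13.
No augmenting path remains; maximum flow = 13.
By max-flow min-cut, the minimum cut capacity equals the max flow.
In the residual graph, reachable from Depot: {Depot, Y2, Jct1, Jct3, Jct2}.
Min-cut edges: Jct3→Port (7), Jct2→Port (6); capacity 7 + 6 = 13.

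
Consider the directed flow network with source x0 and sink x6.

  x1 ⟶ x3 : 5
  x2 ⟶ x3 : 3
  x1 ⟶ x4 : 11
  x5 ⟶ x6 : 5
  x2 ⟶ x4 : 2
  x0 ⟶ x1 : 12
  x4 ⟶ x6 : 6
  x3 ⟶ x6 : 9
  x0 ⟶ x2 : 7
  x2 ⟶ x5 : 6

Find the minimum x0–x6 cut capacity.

18

Augment x0→x1→x3→x6: bottleneck 5, flow now 5.
Augment x0→x1→x4→x6: bottleneck 6, flow now 11.
Augment x0→x2→x3→x6: bottleneck 3, flow now 14.
Augment x0→x2→x5→x6: bottleneck 4, flow now 18.
No augmenting path remains; maximum flow = 18.
By max-flow min-cut, the minimum cut capacity equals the max flow.
In the residual graph, reachable from x0: {x0, x1, x4}.
Min-cut edges: x0→x2 (7), x1→x3 (5), x4→x6 (6); capacity 7 + 5 + 6 = 18.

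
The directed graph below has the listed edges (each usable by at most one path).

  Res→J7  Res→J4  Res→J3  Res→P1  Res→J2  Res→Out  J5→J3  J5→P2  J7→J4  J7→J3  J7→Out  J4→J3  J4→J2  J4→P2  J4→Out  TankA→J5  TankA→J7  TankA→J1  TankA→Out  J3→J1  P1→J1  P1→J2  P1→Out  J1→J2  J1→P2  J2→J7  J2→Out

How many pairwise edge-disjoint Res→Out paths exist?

Assign every edge capacity 1; by Menger, the answer equals the max flow.
Path Res→Out (+1); total 1.
Path Res→J7→Out (+1); total 2.
Path Res→J4→Out (+1); total 3.
Path Res→P1→Out (+1); total 4.
Path Res→J2→Out (+1); total 5.
No residual Res→Out path; max flow = 5.
Certifying cut of size 5: {J2→Out, J4→Out, J7→Out, Res→Out, Res→P1}.

5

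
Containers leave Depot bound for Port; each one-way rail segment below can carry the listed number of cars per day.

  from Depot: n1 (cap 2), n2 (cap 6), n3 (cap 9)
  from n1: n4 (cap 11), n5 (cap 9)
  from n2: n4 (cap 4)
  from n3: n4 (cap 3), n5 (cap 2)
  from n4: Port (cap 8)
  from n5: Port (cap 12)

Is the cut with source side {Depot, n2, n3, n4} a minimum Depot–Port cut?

No — its capacity is 12, but the minimum cut has capacity 11.

Given cut capacity: 2 + 2 + 8 = 12.
Augment Depot→n1→n4→Port: bottleneck 2, flow now 2.
Augment Depot→n2→n4→Port: bottleneck 4, flow now 6.
Augment Depot→n3→n4→Port: bottleneck 2, flow now 8.
Augment Depot→n3→n5→Port: bottleneck 2, flow now 10.
Augment Depot→n3→n4→n1→n5→Port: bottleneck 1, flow now 11. (uses reverse residual edge)
No augmenting path remains; maximum flow = 11.
In the residual graph, reachable from Depot: {Depot, n2, n3}.
Min-cut edges: Depot→n1 (2), n2→n4 (4), n3→n4 (3), n3→n5 (2); capacity 2 + 4 + 3 + 2 = 11.
Cut capacity 12 exceeds the max flow 11, so it is not minimum.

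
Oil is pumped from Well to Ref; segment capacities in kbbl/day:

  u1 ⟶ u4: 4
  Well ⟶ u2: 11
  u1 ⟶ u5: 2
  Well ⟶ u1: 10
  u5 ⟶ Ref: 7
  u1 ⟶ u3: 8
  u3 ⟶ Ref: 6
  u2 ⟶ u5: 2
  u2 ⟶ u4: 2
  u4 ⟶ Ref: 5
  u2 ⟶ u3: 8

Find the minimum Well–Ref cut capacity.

Augment Well→u1→u3→Ref: bottleneck 6, flow now 6.
Augment Well→u1→u4→Ref: bottleneck 4, flow now 10.
Augment Well→u2→u4→Ref: bottleneck 1, flow now 11.
Augment Well→u2→u5→Ref: bottleneck 2, flow now 13.
Augment Well→u2→u3→u1→u5→Ref: bottleneck 2, flow now 15. (uses reverse residual edge)
No augmenting path remains; maximum flow = 15.
By max-flow min-cut, the minimum cut capacity equals the max flow.
In the residual graph, reachable from Well: {Well, u1, u2, u3, u4}.
Min-cut edges: u1→u5 (2), u2→u5 (2), u3→Ref (6), u4→Ref (5); capacity 2 + 2 + 6 + 5 = 15.

15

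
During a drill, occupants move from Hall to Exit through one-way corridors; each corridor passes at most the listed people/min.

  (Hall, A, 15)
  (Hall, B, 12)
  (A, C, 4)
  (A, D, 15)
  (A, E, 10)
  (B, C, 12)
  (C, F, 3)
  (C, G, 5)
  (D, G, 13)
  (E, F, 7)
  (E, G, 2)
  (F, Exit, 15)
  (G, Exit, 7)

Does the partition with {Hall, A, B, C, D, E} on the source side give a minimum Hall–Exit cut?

Given cut capacity: 3 + 5 + 13 + 7 + 2 = 30.
Augment Hall→A→C→F→Exit: bottleneck 3, flow now 3.
Augment Hall→A→C→G→Exit: bottleneck 1, flow now 4.
Augment Hall→A→D→G→Exit: bottleneck 6, flow now 10.
Augment Hall→A→E→F→Exit: bottleneck 5, flow now 15.
Augment Hall→B→C→A→E→F→Exit: bottleneck 2, flow now 17. (uses reverse residual edge)
No augmenting path remains; maximum flow = 17.
In the residual graph, reachable from Hall: {Hall, A, B, C, D, E, G}.
Min-cut edges: C→F (3), E→F (7), G→Exit (7); capacity 3 + 7 + 7 = 17.
Cut capacity 30 exceeds the max flow 17, so it is not minimum.

No — its capacity is 30, but the minimum cut has capacity 17.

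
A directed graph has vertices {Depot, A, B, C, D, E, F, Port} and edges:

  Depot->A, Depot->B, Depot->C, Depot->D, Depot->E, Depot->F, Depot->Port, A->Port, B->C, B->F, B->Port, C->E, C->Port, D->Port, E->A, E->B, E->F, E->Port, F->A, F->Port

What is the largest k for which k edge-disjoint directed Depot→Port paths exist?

Assign every edge capacity 1; by Menger, the answer equals the max flow.
Path Depot→Port (+1); total 1.
Path Depot→A→Port (+1); total 2.
Path Depot→B→Port (+1); total 3.
Path Depot→C→Port (+1); total 4.
Path Depot→D→Port (+1); total 5.
Path Depot→E→Port (+1); total 6.
Path Depot→F→Port (+1); total 7.
No residual Depot→Port path; max flow = 7.
Certifying cut of size 7: {Depot→A, Depot→B, Depot→C, Depot→D, Depot→E, Depot→F, Depot→Port}.

7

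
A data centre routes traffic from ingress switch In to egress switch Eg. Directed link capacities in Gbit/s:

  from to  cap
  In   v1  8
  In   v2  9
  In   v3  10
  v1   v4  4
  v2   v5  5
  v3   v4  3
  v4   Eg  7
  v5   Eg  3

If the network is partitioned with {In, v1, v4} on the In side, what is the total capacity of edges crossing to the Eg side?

26

Edges leaving {In, v1, v4}: In→v2 (9), In→v3 (10), v4→Eg (7).
Cut capacity = 9 + 10 + 7 = 26.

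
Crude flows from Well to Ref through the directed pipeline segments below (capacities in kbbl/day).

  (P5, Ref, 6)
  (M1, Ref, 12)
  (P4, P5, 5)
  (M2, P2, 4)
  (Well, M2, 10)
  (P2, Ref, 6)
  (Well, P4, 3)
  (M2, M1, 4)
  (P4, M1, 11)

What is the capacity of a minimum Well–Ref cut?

11

Augment Well→M2→P2→Ref: bottleneck 4, flow now 4.
Augment Well→M2→M1→Ref: bottleneck 4, flow now 8.
Augment Well→P4→P5→Ref: bottleneck 3, flow now 11.
No augmenting path remains; maximum flow = 11.
By max-flow min-cut, the minimum cut capacity equals the max flow.
In the residual graph, reachable from Well: {Well, M2}.
Min-cut edges: Well→P4 (3), M2→P2 (4), M2→M1 (4); capacity 3 + 4 + 4 = 11.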